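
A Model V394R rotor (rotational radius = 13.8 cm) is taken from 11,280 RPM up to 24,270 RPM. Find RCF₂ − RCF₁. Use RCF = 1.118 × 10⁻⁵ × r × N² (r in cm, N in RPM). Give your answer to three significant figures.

RCF₁ = 1.118 × 10⁻⁵ × 13.8 × (11280)² = 1.118 × 10⁻⁵ × 13.8 × 127,238,400 ≈ 19,630.8 × g
RCF₂ = 1.118 × 10⁻⁵ × 13.8 × (24270)² = 1.118 × 10⁻⁵ × 13.8 × 589,032,900 ≈ 90,878.4 × g
Increase = 90,878.4 − 19,630.8 = 71,247.6

≈ 71200 g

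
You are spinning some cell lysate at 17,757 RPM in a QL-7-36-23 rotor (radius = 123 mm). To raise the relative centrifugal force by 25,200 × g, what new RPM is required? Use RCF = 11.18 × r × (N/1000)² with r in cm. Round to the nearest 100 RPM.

r = 123 mm = 12.3 cm
Current RCF = 11.18 × 12.3 × (17.757)² = 11.18 × 12.3 × 315.311049 ≈ 43,359.7 × g
Target RCF = 43,359.7 + 25,200 = 68,559.7 × g
(N/1000)² = 68,559.7 / 137.514 = 498.5652
N = 1000 × √498.5652 ≈ 22,328.6

N₂ ≈ 22300 RPM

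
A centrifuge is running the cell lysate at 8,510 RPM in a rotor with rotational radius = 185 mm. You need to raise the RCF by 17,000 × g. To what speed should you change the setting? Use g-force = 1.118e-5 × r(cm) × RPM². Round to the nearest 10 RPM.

12430 RPM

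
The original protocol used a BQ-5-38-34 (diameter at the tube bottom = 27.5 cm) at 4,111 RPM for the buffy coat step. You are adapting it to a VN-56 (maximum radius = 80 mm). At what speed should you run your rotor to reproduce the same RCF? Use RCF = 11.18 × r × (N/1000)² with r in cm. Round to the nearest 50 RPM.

≈ 5400 RPM

Original rotor: r = 27.5 / 2 = 13.75 cm
RCF = 11.18 × r × (N/1000)²
RCF_original = 11.18 × 13.75 × (4.111)² = 11.18 × 13.75 × 16.900321 ≈ 2,598 × g
Your rotor: r = 80 mm = 8.0 cm
2,598 = 11.18 × 8 × (N/1000)²
(N/1000)² = 2,598 / 89.44 = 29.04741
N = 1000 × √29.04741 ≈ 5,389.6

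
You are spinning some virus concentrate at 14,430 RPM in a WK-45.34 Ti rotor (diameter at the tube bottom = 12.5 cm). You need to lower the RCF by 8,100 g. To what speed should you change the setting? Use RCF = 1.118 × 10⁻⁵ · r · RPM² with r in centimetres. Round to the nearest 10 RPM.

9610 RPM

r = 12.5 / 2 = 6.25 cm
Current RCF = 1.118 × 10⁻⁵ × 6.25 × (14430)² = 1.118 × 10⁻⁵ × 6.25 × 208,224,900 ≈ 14,549.7 × g
Target RCF = 14,549.7 − 8,100 = 6,449.7 × g
N² = 6,449.7 / (6.9875 × 10⁻⁵) = 92,303,399
N ≈ √92,303,399 ≈ 9,607.5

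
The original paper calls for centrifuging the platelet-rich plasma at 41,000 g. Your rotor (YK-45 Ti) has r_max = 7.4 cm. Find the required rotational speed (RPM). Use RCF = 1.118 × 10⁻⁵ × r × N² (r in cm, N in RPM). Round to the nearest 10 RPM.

≈ 22260 RPM

41,000 = 1.118 × 10⁻⁵ × 7.4 × N²
N² = 41,000 / (8.2732 × 10⁻⁵) = 495,576,077
N ≈ √495,576,077 ≈ 22,261.5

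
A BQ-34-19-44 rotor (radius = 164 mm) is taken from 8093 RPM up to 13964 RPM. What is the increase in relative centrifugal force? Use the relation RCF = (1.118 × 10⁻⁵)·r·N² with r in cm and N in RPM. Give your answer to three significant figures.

≈ 23700 g

r = 164 mm = 16.4 cm
RCF₁ = 1.118 × 10⁻⁵ × 16.4 × (8093)² = 1.118 × 10⁻⁵ × 16.4 × 65,496,649 ≈ 12,008.9 × g
RCF₂ = 1.118 × 10⁻⁵ × 16.4 × (13964)² = 1.118 × 10⁻⁵ × 16.4 × 194,993,296 ≈ 35,752.4 × g
Increase = 35,752.4 − 12,008.9 = 23,743.5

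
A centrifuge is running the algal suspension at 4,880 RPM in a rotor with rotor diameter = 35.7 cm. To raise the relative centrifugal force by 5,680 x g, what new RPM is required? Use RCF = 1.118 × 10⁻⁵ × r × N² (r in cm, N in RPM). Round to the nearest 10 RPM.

r = 35.7 / 2 = 17.85 cm
Current RCF = 1.118 × 10⁻⁵ × 17.85 × (4880)² = 1.118 × 10⁻⁵ × 17.85 × 23,814,400 ≈ 4,752.5 × g
Target RCF = 4,752.5 + 5,680 = 10,432.5 × g
N² = 10,432.5 / (19.9563 × 10⁻⁵) = 52,276,725
N ≈ √52,276,725 ≈ 7,230.3

7230 RPM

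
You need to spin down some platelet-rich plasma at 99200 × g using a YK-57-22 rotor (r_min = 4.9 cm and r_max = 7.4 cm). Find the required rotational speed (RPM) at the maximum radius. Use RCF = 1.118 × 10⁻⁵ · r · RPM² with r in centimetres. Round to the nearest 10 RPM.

34630 RPM

Use r_max = 7.4 cm.
RCF = 1.118 × 10⁻⁵ × r × N²
99,200 = 1.118 × 10⁻⁵ × 7.4 × N²
N² = 99,200 / (8.2732 × 10⁻⁵) = 1,199,052,362
N ≈ √1,199,052,362 ≈ 34,627.3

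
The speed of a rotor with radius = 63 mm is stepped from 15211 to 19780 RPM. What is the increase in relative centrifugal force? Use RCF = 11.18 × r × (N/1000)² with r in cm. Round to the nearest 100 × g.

≈ 11300 x g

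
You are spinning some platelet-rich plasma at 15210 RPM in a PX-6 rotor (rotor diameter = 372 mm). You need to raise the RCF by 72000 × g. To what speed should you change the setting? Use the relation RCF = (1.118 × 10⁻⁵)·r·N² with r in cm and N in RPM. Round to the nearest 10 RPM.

N₂ ≈ 24030 RPM

r = 372 mm / 2 = 186 mm = 18.6 cm
Current RCF = 1.118 × 10⁻⁵ × 18.6 × (15210)² = 1.118 × 10⁻⁵ × 18.6 × 231,344,100 ≈ 48,107.5 × g
Target RCF = 48,107.5 + 72,000 = 120,107.5 × g
N² = 120,107.5 / (20.7948 × 10⁻⁵) = 577,584,300
N ≈ √577,584,300 ≈ 24,033.0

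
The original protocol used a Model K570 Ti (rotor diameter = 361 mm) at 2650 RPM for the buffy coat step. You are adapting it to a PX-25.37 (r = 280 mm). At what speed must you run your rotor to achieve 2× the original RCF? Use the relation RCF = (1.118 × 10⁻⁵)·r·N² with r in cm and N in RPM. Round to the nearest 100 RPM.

Original rotor: r = 361 mm / 2 = 180.5 mm = 18.05 cm
RCF = 1.118 × 10⁻⁵ × r × N²
RCF_original = 1.118 × 10⁻⁵ × 18.05 × (2650)² = 1.118 × 10⁻⁵ × 18.05 × 7,022,500 ≈ 1,417.1 × g
Target RCF = 2 × 1,417.1 ≈ 2,834.2 × g
Your rotor: r = 280 mm = 28.0 cm
2,834.2 = 1.118 × 10⁻⁵ × 28 × N²
N² = 2,834.2 / (31.304 × 10⁻⁵) = 9,053,795
N ≈ √9,053,795 ≈ 3,009.0

≈ 3000 RPM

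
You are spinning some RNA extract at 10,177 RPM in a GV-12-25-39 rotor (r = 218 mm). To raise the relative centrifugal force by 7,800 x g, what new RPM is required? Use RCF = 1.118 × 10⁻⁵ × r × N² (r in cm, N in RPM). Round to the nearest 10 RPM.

≈ 11640 RPM

r = 218 mm = 21.8 cm
Current RCF = 1.118 × 10⁻⁵ × 21.8 × (10177)² = 1.118 × 10⁻⁵ × 21.8 × 103,571,329 ≈ 25,242.8 × g
Target RCF = 25,242.8 + 7,800 = 33,042.8 × g
N² = 33,042.8 / (24.3724 × 10⁻⁵) = 135,574,666
N ≈ √135,574,666 ≈ 11,643.7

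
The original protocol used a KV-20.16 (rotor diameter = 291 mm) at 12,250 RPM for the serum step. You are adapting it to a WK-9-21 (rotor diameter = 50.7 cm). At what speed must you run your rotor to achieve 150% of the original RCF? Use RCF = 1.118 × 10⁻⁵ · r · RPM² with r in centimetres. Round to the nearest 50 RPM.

11350 RPM

Original rotor: r = 291 mm / 2 = 145.5 mm = 14.55 cm
RCF_original = 1.118 × 10⁻⁵ × 14.55 × (12250)² = 1.118 × 10⁻⁵ × 14.55 × 150,062,500 ≈ 24,410.5 × g
Target RCF = 1.5 × 24,410.5 ≈ 36,615.8 × g
Your rotor: r = 50.7 / 2 = 25.35 cm
36,615.8 = 1.118 × 10⁻⁵ × 25.35 × N²
N² = 36,615.8 / (28.3413 × 10⁻⁵) = 129,195,908
N ≈ √129,195,908 ≈ 11,366.4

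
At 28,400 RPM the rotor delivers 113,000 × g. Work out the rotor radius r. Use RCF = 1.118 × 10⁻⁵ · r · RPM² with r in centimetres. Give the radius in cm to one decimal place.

12.5 cm

113000 = 1.118 × 10⁻⁵ × r × (28400)²
r = 113000 / (1.118 × 10⁻⁵ × 806,560,000) = 113000 / 9017.341 ≈ 12.531 cm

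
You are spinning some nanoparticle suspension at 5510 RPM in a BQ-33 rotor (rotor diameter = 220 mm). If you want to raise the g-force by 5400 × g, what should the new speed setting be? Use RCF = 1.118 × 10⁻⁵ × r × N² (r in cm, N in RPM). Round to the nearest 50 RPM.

r = 220 mm / 2 = 110 mm = 11 cm
Current RCF = 1.118 × 10⁻⁵ × 11 × (5510)² = 1.118 × 10⁻⁵ × 11 × 30,360,100 ≈ 3,733.7 × g
Target RCF = 3,733.7 + 5,400 = 9,133.7 × g
N² = 9,133.7 / (12.298 × 10⁻⁵) = 74,269,800
N ≈ √74,269,800 ≈ 8,618.0

N₂ ≈ 8600 RPM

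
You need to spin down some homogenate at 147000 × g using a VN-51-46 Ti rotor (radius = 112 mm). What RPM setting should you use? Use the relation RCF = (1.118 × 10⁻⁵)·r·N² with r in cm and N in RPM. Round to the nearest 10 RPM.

34260 RPM

r = 112 mm = 11.2 cm
RCF = 1.118 × 10⁻⁵ × r × N²
147,000 = 1.118 × 10⁻⁵ × 11.2 × N²
N² = 147,000 / (12.5216 × 10⁻⁵) = 1,173,971,377
N ≈ √1,173,971,377 ≈ 34,263.3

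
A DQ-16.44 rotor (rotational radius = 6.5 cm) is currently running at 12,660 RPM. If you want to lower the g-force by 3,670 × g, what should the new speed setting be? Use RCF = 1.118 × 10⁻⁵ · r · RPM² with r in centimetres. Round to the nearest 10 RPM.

Current RCF = 1.118 × 10⁻⁵ × 6.5 × (12660)² = 1.118 × 10⁻⁵ × 6.5 × 160,275,600 ≈ 11,647.2 × g
Target RCF = 11,647.2 − 3,670 = 7,977.2 × g
N² = 7,977.2 / (7.267 × 10⁻⁵) = 109,772,946
N ≈ √109,772,946 ≈ 10,477.3

≈ 10480 RPM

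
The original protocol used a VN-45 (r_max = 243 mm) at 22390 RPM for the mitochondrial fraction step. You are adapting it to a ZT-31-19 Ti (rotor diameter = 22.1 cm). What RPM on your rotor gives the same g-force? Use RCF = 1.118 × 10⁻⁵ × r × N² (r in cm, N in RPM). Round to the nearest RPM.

33203 RPM

Original rotor: r = 243 mm = 24.3 cm
RCF_original = 1.118 × 10⁻⁵ × 24.3 × (22390)² = 1.118 × 10⁻⁵ × 24.3 × 501,312,100 ≈ 136,193.5 × g
Your rotor: r = 22.1 / 2 = 11.05 cm
136,193.5 = 1.118 × 10⁻⁵ × 11.05 × N²
N² = 136,193.5 / (12.3539 × 10⁻⁵) = 1,102,433,240
N ≈ √1,102,433,240 ≈ 33,202.9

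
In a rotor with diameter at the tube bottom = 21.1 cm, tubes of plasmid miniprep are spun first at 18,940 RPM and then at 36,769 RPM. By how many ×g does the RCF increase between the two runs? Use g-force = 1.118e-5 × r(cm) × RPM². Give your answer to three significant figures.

r = 21.1 / 2 = 10.55 cm
RCF₁ = 1.118 × 10⁻⁵ × 10.55 × (18940)² = 1.118 × 10⁻⁵ × 10.55 × 358,723,600 ≈ 42,311.1 × g
RCF₂ = 1.118 × 10⁻⁵ × 10.55 × (36769)² = 1.118 × 10⁻⁵ × 10.55 × 1,351,959,361 ≈ 159,462.3 × g
Increase = 159,462.3 − 42,311.1 = 117,151.2

117000 ×g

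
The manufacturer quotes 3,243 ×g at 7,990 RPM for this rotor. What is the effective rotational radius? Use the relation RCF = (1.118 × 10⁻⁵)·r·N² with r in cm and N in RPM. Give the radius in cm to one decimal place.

3243 = 1.118 × 10⁻⁵ × r × (7990)²
r = 3243 / (1.118 × 10⁻⁵ × 63,840,100) = 3243 / 713.7323 ≈ 4.544 cm

4.5 cm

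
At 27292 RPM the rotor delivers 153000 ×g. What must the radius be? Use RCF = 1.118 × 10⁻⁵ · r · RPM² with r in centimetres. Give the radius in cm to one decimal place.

≈ 18.4 cm

RCF = 1.118 × 10⁻⁵ × r × N²
153000 = 1.118 × 10⁻⁵ × r × (27292)²
r = 153000 / (1.118 × 10⁻⁵ × 744,853,264) = 153000 / 8327.459 ≈ 18.373 cm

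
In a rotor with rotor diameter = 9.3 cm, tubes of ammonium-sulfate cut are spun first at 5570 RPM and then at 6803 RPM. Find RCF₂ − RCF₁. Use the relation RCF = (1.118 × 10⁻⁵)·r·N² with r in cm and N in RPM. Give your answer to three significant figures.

≈ 793 g

r = 9.3 / 2 = 4.65 cm
RCF₁ = 1.118 × 10⁻⁵ × 4.65 × (5570)² = 1.118 × 10⁻⁵ × 4.65 × 31,024,900 ≈ 1,612.9 × g
RCF₂ = 1.118 × 10⁻⁵ × 4.65 × (6803)² = 1.118 × 10⁻⁵ × 4.65 × 46,280,809 ≈ 2,406 × g
Increase = 2,406 − 1,612.9 = 793.1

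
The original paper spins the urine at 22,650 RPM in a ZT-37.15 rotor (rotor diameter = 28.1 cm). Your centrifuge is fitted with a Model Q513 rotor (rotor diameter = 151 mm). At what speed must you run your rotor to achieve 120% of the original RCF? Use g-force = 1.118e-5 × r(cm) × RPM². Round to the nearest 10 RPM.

≈ 33850 RPM

Original rotor: r = 28.1 / 2 = 14.05 cm
RCF_original = 1.118 × 10⁻⁵ × 14.05 × (22650)² = 1.118 × 10⁻⁵ × 14.05 × 513,022,500 ≈ 80,585.1 × g
Target RCF = 1.2 × 80,585.1 ≈ 96,702.1 × g
Your rotor: r = 151 mm / 2 = 75.5 mm = 7.55 cm
96,702.1 = 1.118 × 10⁻⁵ × 7.55 × N²
N² = 96,702.1 / (8.4409 × 10⁻⁵) = 1,145,637,314
N ≈ √1,145,637,314 ≈ 33,847.3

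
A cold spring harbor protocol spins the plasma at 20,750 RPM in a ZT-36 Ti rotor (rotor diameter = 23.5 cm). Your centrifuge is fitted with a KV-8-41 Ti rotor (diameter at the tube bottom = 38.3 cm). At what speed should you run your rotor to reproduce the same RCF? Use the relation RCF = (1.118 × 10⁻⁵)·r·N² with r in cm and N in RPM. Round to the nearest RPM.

16254 RPM

Original rotor: r = 23.5 / 2 = 11.75 cm
RCF_original = 1.118 × 10⁻⁵ × 11.75 × (20750)² = 1.118 × 10⁻⁵ × 11.75 × 430,562,500 ≈ 56,560.8 × g
Your rotor: r = 38.3 / 2 = 19.15 cm
56,560.8 = 1.118 × 10⁻⁵ × 19.15 × N²
N² = 56,560.8 / (21.4097 × 10⁻⁵) = 264,183,057
N ≈ √264,183,057 ≈ 16,253.7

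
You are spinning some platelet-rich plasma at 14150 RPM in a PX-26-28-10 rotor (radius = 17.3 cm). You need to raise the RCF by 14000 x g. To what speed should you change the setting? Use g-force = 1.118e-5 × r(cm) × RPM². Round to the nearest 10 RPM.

Current RCF = 1.118 × 10⁻⁵ × 17.3 × (14150)² = 1.118 × 10⁻⁵ × 17.3 × 200,222,500 ≈ 38,725.8 × g
Target RCF = 38,725.8 + 14,000 = 52,725.8 × g
N² = 52,725.8 / (19.3414 × 10⁻⁵) = 272,605,913
N ≈ √272,605,913 ≈ 16,510.8

N₂ ≈ 16510 RPM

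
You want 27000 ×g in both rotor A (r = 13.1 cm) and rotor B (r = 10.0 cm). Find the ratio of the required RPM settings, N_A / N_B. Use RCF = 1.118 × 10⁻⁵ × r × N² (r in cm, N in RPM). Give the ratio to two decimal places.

At fixed RCF, N ∝ 1/√r, so N_A/N_B = √(r_B/r_A) = √(10.0/13.1) = √0.763359 = 0.8737.

0.87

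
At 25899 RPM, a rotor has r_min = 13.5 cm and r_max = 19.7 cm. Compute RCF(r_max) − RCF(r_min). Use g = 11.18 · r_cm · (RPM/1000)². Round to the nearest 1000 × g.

46000 g

ΔRCF = 11.18 × (r_max − r_min) × (N/1000)² = 11.18 × 6.2 × 670.758201 ≈ 46,494.3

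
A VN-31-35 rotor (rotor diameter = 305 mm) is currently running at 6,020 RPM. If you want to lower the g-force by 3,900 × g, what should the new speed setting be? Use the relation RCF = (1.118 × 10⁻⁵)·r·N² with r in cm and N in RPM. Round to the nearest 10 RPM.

≈ 3660 RPM

r = 305 mm / 2 = 152.5 mm = 15.25 cm
Current RCF = 1.118 × 10⁻⁵ × 15.25 × (6020)² = 1.118 × 10⁻⁵ × 15.25 × 36,240,400 ≈ 6,178.8 × g
Target RCF = 6,178.8 − 3,900 = 2,278.8 × g
N² = 2,278.8 / (17.0495 × 10⁻⁵) = 13,365,788
N ≈ √13,365,788 ≈ 3,655.9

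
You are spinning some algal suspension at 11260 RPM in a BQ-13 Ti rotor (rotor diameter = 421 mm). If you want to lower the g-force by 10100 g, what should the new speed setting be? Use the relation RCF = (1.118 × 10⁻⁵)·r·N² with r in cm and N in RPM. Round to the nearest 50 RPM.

r = 421 mm / 2 = 210.5 mm = 21.05 cm
Current RCF = 1.118 × 10⁻⁵ × 21.05 × (11260)² = 1.118 × 10⁻⁵ × 21.05 × 126,787,600 ≈ 29,838.1 × g
Target RCF = 29,838.1 − 10,100 = 19,738.1 × g
N² = 19,738.1 / (23.5339 × 10⁻⁵) = 83,870,927
N ≈ √83,870,927 ≈ 9,158.1

N₂ ≈ 9150 RPM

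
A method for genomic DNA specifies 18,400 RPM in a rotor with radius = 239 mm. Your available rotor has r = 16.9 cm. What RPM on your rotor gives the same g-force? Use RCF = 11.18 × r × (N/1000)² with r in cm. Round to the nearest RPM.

Original rotor: r = 239 mm = 23.9 cm
RCF_original = 11.18 × 23.9 × (18.4)² = 11.18 × 23.9 × 338.56 ≈ 90,463.9 × g
90,463.9 = 11.18 × 16.9 × (N/1000)²
(N/1000)² = 90,463.9 / 188.942 = 478.7919
N = 1000 × √478.7919 ≈ 21,881.3

21881 RPM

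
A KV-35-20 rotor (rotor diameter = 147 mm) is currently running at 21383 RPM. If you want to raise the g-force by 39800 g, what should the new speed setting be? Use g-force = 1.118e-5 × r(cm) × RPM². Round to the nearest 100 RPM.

r = 147 mm / 2 = 73.5 mm = 7.35 cm
Current RCF = 1.118 × 10⁻⁵ × 7.35 × (21383)² = 1.118 × 10⁻⁵ × 7.35 × 457,232,689 ≈ 37,572.2 × g
Target RCF = 37,572.2 + 39,800 = 77,372.2 × g
N² = 77,372.2 / (8.2173 × 10⁻⁵) = 941,576,917
N ≈ √941,576,917 ≈ 30,685.1

30700 RPM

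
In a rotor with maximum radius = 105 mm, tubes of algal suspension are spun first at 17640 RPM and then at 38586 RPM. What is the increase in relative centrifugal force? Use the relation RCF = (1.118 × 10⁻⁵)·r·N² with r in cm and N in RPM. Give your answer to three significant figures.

138000 ×g

r = 105 mm = 10.5 cm
RCF₁ = 1.118 × 10⁻⁵ × 10.5 × (17640)² = 1.118 × 10⁻⁵ × 10.5 × 311,169,600 ≈ 36,528.2 × g
RCF₂ = 1.118 × 10⁻⁵ × 10.5 × (38586)² = 1.118 × 10⁻⁵ × 10.5 × 1,488,879,396 ≈ 174,779.6 × g
Increase = 174,779.6 − 36,528.2 = 138,251.4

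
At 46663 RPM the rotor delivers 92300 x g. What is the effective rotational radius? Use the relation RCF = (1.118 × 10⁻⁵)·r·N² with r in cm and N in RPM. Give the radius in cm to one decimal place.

3.8 cm

92300 = 1.118 × 10⁻⁵ × r × (46663)²
r = 92300 / (1.118 × 10⁻⁵ × 2,177,435,569) = 92300 / 24343.73 ≈ 3.792 cm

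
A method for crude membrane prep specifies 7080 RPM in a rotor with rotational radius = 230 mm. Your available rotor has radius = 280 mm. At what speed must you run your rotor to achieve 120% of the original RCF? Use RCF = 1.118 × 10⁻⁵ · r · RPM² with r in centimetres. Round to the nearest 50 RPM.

≈ 7050 RPM

Original rotor: r = 230 mm = 23.0 cm
RCF = 1.118 × 10⁻⁵ × r × N²
RCF_original = 1.118 × 10⁻⁵ × 23 × (7080)² = 1.118 × 10⁻⁵ × 23 × 50,126,400 ≈ 12,889.5 × g
Target RCF = 1.2 × 12,889.5 ≈ 15,467.4 × g
Your rotor: r = 280 mm = 28.0 cm
15,467.4 = 1.118 × 10⁻⁵ × 28 × N²
N² = 15,467.4 / (31.304 × 10⁻⁵) = 49,410,299
N ≈ √49,410,299 ≈ 7,029.2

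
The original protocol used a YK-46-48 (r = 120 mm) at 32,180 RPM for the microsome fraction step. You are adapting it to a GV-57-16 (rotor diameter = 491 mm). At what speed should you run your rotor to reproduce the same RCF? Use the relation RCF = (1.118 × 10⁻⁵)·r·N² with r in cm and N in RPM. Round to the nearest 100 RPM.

Original rotor: r = 120 mm = 12.0 cm
RCF_original = 1.118 × 10⁻⁵ × 12 × (32180)² = 1.118 × 10⁻⁵ × 12 × 1,035,552,400 ≈ 138,929.7 × g
Your rotor: r = 491 mm / 2 = 245.5 mm = 24.55 cm
138,929.7 = 1.118 × 10⁻⁵ × 24.55 × N²
N² = 138,929.7 / (27.4469 × 10⁻⁵) = 506,176,289
N ≈ √506,176,289 ≈ 22,498.4

≈ 22500 RPM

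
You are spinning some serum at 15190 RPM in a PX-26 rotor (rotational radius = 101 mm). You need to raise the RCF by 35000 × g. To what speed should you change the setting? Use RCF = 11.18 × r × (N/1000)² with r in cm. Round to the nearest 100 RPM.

N₂ ≈ 23300 RPM

r = 101 mm = 10.1 cm
Current RCF = 11.18 × 10.1 × (15.19)² = 11.18 × 10.1 × 230.7361 ≈ 26,054.3 × g
Target RCF = 26,054.3 + 35,000 = 61,054.3 × g
(N/1000)² = 61,054.3 / 112.918 = 540.6959
N = 1000 × √540.6959 ≈ 23,252.9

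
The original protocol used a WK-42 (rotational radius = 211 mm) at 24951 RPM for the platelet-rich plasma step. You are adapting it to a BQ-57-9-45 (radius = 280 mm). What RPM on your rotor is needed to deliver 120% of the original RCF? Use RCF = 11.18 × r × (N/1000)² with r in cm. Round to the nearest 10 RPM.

23730 RPM

Original rotor: r = 211 mm = 21.1 cm
RCF_original = 11.18 × 21.1 × (24.951)² = 11.18 × 21.1 × 622.552401 ≈ 146,858.9 × g
Target RCF = 1.2 × 146,858.9 ≈ 176,230.7 × g
Your rotor: r = 280 mm = 28.0 cm
176,230.7 = 11.18 × 28 × (N/1000)²
(N/1000)² = 176,230.7 / 313.04 = 562.9654
N = 1000 × √562.9654 ≈ 23,726.9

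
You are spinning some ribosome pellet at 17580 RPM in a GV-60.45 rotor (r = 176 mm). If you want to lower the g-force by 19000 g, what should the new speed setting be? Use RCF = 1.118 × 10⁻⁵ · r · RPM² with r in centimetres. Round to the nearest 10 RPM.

r = 176 mm = 17.6 cm
Current RCF = 1.118 × 10⁻⁵ × 17.6 × (17580)² = 1.118 × 10⁻⁵ × 17.6 × 309,056,400 ≈ 60,812.4 × g
Target RCF = 60,812.4 − 19,000 = 41,812.4 × g
N² = 41,812.4 / (19.6768 × 10⁻⁵) = 212,495,934
N ≈ √212,495,934 ≈ 14,577.2

≈ 14580 RPM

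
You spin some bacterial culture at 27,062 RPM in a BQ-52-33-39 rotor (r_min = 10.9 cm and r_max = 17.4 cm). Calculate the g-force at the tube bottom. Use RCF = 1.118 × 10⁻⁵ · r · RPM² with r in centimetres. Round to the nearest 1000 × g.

RCF ≈ 142000 g

Use r_max = 17.4 cm.
RCF = 1.118 × 10⁻⁵ × 17.4 × (27062)² = 1.118 × 10⁻⁵ × 17.4 × 732,351,844 ≈ 142,465.9 × g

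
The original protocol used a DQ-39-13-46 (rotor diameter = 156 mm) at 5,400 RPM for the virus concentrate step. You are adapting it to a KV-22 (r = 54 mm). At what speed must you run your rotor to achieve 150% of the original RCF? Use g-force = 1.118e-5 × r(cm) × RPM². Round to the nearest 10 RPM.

≈ 7950 RPM

Original rotor: r = 156 mm / 2 = 78 mm = 7.8 cm
RCF_original = 1.118 × 10⁻⁵ × 7.8 × (5400)² = 1.118 × 10⁻⁵ × 7.8 × 29,160,000 ≈ 2,542.9 × g
Target RCF = 1.5 × 2,542.9 ≈ 3,814.4 × g
Your rotor: r = 54 mm = 5.4 cm
3,814.4 = 1.118 × 10⁻⁵ × 5.4 × N²
N² = 3,814.4 / (6.0372 × 10⁻⁵) = 63,181,607
N ≈ √63,181,607 ≈ 7,948.7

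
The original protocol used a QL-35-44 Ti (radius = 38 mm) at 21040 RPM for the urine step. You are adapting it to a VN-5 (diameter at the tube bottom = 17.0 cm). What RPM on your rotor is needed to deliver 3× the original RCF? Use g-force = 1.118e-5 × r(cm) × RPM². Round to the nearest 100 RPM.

24400 RPM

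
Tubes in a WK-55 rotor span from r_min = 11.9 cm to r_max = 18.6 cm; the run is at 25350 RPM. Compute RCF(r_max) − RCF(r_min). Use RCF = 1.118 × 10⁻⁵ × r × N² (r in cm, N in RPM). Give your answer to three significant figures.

ΔRCF ≈ 48100 x g

RCF_max = 1.118 × 10⁻⁵ × 18.6 × (25350)² = 1.118 × 10⁻⁵ × 18.6 × 642,622,500 ≈ 133,632.1 × g
RCF_min = 1.118 × 10⁻⁵ × 11.9 × (25350)² = 1.118 × 10⁻⁵ × 11.9 × 642,622,500 ≈ 85,495.8 × g
ΔRCF = 133,632.1 − 85,495.8 = 48,136.3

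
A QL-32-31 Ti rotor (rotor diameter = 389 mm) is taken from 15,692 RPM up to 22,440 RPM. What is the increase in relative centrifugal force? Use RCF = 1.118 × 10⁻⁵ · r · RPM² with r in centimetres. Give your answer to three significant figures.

≈ 56000 ×g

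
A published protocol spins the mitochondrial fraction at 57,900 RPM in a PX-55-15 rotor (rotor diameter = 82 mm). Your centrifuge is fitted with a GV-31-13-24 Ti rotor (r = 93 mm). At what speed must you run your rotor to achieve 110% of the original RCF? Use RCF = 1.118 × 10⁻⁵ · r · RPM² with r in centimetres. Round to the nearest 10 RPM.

Original rotor: r = 82 mm / 2 = 41 mm = 4.1 cm
RCF = 1.118 × 10⁻⁵ × r × N²
RCF_original = 1.118 × 10⁻⁵ × 4.1 × (57900)² = 1.118 × 10⁻⁵ × 4.1 × 3,352,410,000 ≈ 153,667.8 × g
Target RCF = 1.1 × 153,667.8 ≈ 169,034.6 × g
Your rotor: r = 93 mm = 9.3 cm
169,034.6 = 1.118 × 10⁻⁵ × 9.3 × N²
N² = 169,034.6 / (10.3974 × 10⁻⁵) = 1,625,739,127
N ≈ √1,625,739,127 ≈ 40,320.5

40320 RPM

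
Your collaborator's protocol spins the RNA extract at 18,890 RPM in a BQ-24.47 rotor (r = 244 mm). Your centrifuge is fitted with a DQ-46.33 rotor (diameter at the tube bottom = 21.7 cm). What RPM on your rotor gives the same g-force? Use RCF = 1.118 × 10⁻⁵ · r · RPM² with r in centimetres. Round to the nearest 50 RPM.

≈ 28350 RPM

Original rotor: r = 244 mm = 24.4 cm
RCF_original = 1.118 × 10⁻⁵ × 24.4 × (18890)² = 1.118 × 10⁻⁵ × 24.4 × 356,832,100 ≈ 97,340.9 × g
Your rotor: r = 21.7 / 2 = 10.85 cm
97,340.9 = 1.118 × 10⁻⁵ × 10.85 × N²
N² = 97,340.9 / (12.1303 × 10⁻⁵) = 802,460,780
N ≈ √802,460,780 ≈ 28,327.7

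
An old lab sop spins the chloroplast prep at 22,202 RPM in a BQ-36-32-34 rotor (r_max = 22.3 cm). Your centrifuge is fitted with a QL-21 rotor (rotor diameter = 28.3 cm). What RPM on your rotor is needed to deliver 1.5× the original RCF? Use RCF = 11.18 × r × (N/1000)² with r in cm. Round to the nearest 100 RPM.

≈ 34100 RPM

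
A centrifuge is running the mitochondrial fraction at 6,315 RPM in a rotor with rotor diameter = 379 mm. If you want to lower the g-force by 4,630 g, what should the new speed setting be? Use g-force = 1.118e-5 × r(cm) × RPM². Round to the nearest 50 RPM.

N₂ ≈ 4250 RPM

r = 379 mm / 2 = 189.5 mm = 18.95 cm
Current RCF = 1.118 × 10⁻⁵ × 18.95 × (6315)² = 1.118 × 10⁻⁵ × 18.95 × 39,879,225 ≈ 8,448.9 × g
Target RCF = 8,448.9 − 4,630 = 3,818.9 × g
N² = 3,818.9 / (21.1861 × 10⁻⁵) = 18,025,498
N ≈ √18,025,498 ≈ 4,245.6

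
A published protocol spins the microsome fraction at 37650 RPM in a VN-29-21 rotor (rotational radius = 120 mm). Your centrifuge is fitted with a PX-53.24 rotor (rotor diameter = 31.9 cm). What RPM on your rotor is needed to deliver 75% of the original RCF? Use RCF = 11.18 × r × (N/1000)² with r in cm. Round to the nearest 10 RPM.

≈ 28280 RPM

Original rotor: r = 120 mm = 12.0 cm
RCF_original = 11.18 × 12 × (37.65)² = 11.18 × 12 × 1,417.5225 ≈ 190,174.8 × g
Target RCF = 0.75 × 190,174.8 ≈ 142,631.1 × g
Your rotor: r = 31.9 / 2 = 15.95 cm
142,631.1 = 11.18 × 15.95 × (N/1000)²
(N/1000)² = 142,631.1 / 178.321 = 799.8559
N = 1000 × √799.8559 ≈ 28,281.7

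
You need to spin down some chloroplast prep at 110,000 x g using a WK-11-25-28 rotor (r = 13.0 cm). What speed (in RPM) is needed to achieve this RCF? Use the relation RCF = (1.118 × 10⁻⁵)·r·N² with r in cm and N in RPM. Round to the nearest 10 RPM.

110,000 = 1.118 × 10⁻⁵ × 13 × N²
N² = 110,000 / (14.534 × 10⁻⁵) = 756,846,016
N ≈ √756,846,016 ≈ 27,510.8

≈ 27510 RPM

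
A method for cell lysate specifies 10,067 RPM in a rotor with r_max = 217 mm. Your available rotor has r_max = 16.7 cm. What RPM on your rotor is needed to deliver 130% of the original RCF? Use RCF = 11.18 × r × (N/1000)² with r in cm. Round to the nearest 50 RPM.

13100 RPM

Original rotor: r = 217 mm = 21.7 cm
RCF = 11.18 × r × (N/1000)²
RCF_original = 11.18 × 21.7 × (10.067)² = 11.18 × 21.7 × 101.344489 ≈ 24,586.8 × g
Target RCF = 1.3 × 24,586.8 ≈ 31,962.8 × g
31,962.8 = 11.18 × 16.7 × (N/1000)²
(N/1000)² = 31,962.8 / 186.706 = 171.1932
N = 1000 × √171.1932 ≈ 13,084.1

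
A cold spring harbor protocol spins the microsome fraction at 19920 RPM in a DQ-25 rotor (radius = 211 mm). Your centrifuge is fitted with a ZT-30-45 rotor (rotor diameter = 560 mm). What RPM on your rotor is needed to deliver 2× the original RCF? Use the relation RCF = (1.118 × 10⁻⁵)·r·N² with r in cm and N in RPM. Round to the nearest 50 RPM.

Original rotor: r = 211 mm = 21.1 cm
RCF_original = 1.118 × 10⁻⁵ × 21.1 × (19920)² = 1.118 × 10⁻⁵ × 21.1 × 396,806,400 ≈ 93,605.8 × g
Target RCF = 2 × 93,605.8 ≈ 187,211.6 × g
Your rotor: r = 560 mm / 2 = 280 mm = 28 cm
187,211.6 = 1.118 × 10⁻⁵ × 28 × N²
N² = 187,211.6 / (31.304 × 10⁻⁵) = 598,043,700
N ≈ √598,043,700 ≈ 24,454.9

24450 RPM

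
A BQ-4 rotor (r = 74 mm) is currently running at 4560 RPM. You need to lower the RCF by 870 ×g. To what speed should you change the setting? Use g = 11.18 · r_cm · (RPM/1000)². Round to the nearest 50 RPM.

N₂ ≈ 3200 RPM

r = 74 mm = 7.4 cm
Current RCF = 11.18 × 7.4 × (4.56)² = 11.18 × 7.4 × 20.7936 ≈ 1,720.3 × g
Target RCF = 1,720.3 − 870 = 850.3 × g
(N/1000)² = 850.3 / 82.732 = 10.27776
N = 1000 × √10.27776 ≈ 3,205.9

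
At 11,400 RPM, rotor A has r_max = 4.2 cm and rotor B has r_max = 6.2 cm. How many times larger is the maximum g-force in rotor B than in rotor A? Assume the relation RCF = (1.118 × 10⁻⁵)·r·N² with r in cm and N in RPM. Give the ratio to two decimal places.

At fixed N, RCF ∝ r, so RCF_B/RCF_A = r_B/r_A = 6.2 / 4.2 = 1.4762.

1.48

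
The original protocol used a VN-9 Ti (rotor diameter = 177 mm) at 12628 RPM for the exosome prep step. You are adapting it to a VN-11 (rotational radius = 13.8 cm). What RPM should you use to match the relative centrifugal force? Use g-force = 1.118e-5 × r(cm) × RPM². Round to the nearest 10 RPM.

Original rotor: r = 177 mm / 2 = 88.5 mm = 8.85 cm
RCF_original = 1.118 × 10⁻⁵ × 8.85 × (12628)² = 1.118 × 10⁻⁵ × 8.85 × 159,466,384 ≈ 15,778.1 × g
15,778.1 = 1.118 × 10⁻⁵ × 13.8 × N²
N² = 15,778.1 / (15.4284 × 10⁻⁵) = 102,266,599
N ≈ √102,266,599 ≈ 10,112.7

10110 RPM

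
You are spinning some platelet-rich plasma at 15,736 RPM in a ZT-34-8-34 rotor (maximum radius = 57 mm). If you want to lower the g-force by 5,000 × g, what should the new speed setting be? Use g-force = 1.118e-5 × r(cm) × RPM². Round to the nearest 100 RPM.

r = 57 mm = 5.7 cm
Current RCF = 1.118 × 10⁻⁵ × 5.7 × (15736)² = 1.118 × 10⁻⁵ × 5.7 × 247,621,696 ≈ 15,779.9 × g
Target RCF = 15,779.9 − 5,000 = 10,779.9 × g
N² = 10,779.9 / (6.3726 × 10⁻⁵) = 169,160,154
N ≈ √169,160,154 ≈ 13,006.2

13000 RPM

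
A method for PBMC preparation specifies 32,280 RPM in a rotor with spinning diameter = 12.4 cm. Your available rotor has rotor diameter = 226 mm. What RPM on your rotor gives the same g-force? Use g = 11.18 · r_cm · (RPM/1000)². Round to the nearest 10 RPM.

≈ 23910 RPM

Original rotor: r = 12.4 / 2 = 6.2 cm
RCF = 11.18 × r × (N/1000)²
RCF_original = 11.18 × 6.2 × (32.28)² = 11.18 × 6.2 × 1,041.9984 ≈ 72,227.2 × g
Your rotor: r = 226 mm / 2 = 113 mm = 11.3 cm
72,227.2 = 11.18 × 11.3 × (N/1000)²
(N/1000)² = 72,227.2 / 126.334 = 571.7162
N = 1000 × √571.7162 ≈ 23,910.6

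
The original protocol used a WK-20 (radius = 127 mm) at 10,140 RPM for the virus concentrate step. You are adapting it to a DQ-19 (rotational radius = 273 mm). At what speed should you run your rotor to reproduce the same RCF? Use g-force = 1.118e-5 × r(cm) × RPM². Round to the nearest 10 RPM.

Original rotor: r = 127 mm = 12.7 cm
RCF_original = 1.118 × 10⁻⁵ × 12.7 × (10140)² = 1.118 × 10⁻⁵ × 12.7 × 102,819,600 ≈ 14,598.9 × g
Your rotor: r = 273 mm = 27.3 cm
14,598.9 = 1.118 × 10⁻⁵ × 27.3 × N²
N² = 14,598.9 / (30.5214 × 10⁻⁵) = 47,831,685
N ≈ √47,831,685 ≈ 6,916.0

6920 RPM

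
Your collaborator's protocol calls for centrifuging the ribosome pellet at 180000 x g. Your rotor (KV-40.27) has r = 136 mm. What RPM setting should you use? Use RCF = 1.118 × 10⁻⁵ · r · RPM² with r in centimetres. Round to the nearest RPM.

r = 136 mm = 13.6 cm
180,000 = 1.118 × 10⁻⁵ × 13.6 × N²
N² = 180,000 / (15.2048 × 10⁻⁵) = 1,183,836,683
N ≈ √1,183,836,683 ≈ 34,406.9

≈ 34407 RPM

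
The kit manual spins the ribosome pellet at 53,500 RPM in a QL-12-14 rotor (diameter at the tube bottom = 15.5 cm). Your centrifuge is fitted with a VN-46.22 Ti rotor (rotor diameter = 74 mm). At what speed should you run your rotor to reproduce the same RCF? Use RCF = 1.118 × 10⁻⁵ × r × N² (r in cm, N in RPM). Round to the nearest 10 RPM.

≈ 77430 RPM

Original rotor: r = 15.5 / 2 = 7.75 cm
RCF_original = 1.118 × 10⁻⁵ × 7.75 × (53500)² = 1.118 × 10⁻⁵ × 7.75 × 2,862,250,000 ≈ 247,999.7 × g
Your rotor: r = 74 mm / 2 = 37 mm = 3.7 cm
247,999.7 = 1.118 × 10⁻⁵ × 3.7 × N²
N² = 247,999.7 / (4.1366 × 10⁻⁵) = 5,995,254,557
N ≈ √5,995,254,557 ≈ 77,429.0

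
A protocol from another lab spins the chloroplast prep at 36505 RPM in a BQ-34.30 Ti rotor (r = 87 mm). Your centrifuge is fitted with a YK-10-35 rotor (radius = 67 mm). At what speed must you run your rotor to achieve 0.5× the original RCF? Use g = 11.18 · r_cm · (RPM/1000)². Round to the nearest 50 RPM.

29400 RPM

Original rotor: r = 87 mm = 8.7 cm
RCF_original = 11.18 × 8.7 × (36.505)² = 11.18 × 8.7 × 1,332.615025 ≈ 129,618.1 × g
Target RCF = 0.5 × 129,618.1 ≈ 64,809.1 × g
Your rotor: r = 67 mm = 6.7 cm
64,809.1 = 11.18 × 6.7 × (N/1000)²
(N/1000)² = 64,809.1 / 74.906 = 865.2057
N = 1000 × √865.2057 ≈ 29,414.4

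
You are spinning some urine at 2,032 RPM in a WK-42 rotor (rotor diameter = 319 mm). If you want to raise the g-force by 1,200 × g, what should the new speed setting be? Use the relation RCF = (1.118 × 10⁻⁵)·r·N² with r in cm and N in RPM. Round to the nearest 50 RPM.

N₂ ≈ 3300 RPM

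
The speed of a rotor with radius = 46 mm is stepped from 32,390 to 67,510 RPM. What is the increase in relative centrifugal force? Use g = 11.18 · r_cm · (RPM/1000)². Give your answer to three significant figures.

r = 46 mm = 4.6 cm
RCF₁ = 11.18 × 4.6 × (32.39)² = 11.18 × 4.6 × 1,049.1121 ≈ 53,953.7 × g
RCF₂ = 11.18 × 4.6 × (67.51)² = 11.18 × 4.6 × 4,557.6001 ≈ 234,388.3 × g
Increase = 234,388.3 − 53,953.7 = 180,434.6

≈ 180000 × g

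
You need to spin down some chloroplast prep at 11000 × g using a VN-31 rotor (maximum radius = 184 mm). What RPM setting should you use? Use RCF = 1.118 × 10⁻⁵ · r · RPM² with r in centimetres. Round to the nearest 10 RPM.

r = 184 mm = 18.4 cm
11,000 = 1.118 × 10⁻⁵ × 18.4 × N²
N² = 11,000 / (20.5712 × 10⁻⁵) = 53,472,816
N ≈ √53,472,816 ≈ 7,312.5

≈ 7310 RPM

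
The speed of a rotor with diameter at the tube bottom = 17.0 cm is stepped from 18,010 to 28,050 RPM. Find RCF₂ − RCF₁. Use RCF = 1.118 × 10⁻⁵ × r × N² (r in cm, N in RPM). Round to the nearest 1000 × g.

44000 x g

r = 17.0 / 2 = 8.5 cm
RCF₁ = 1.118 × 10⁻⁵ × 8.5 × (18010)² = 1.118 × 10⁻⁵ × 8.5 × 324,360,100 ≈ 30,823.9 × g
RCF₂ = 1.118 × 10⁻⁵ × 8.5 × (28050)² = 1.118 × 10⁻⁵ × 8.5 × 786,802,500 ≈ 74,769.8 × g
Increase = 74,769.8 − 30,823.9 = 43,945.9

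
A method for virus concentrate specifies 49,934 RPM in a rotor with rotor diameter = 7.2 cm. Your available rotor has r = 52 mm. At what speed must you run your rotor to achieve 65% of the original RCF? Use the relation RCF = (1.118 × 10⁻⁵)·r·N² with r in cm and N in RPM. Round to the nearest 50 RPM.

Original rotor: r = 7.2 / 2 = 3.6 cm
RCF_original = 1.118 × 10⁻⁵ × 3.6 × (49934)² = 1.118 × 10⁻⁵ × 3.6 × 2,493,404,356 ≈ 100,354.5 × g
Target RCF = 0.65 × 100,354.5 ≈ 65,230.4 × g
Your rotor: r = 52 mm = 5.2 cm
65,230.4 = 1.118 × 10⁻⁵ × 5.2 × N²
N² = 65,230.4 / (5.8136 × 10⁻⁵) = 1,122,031,099
N ≈ √1,122,031,099 ≈ 33,496.7

33500 RPM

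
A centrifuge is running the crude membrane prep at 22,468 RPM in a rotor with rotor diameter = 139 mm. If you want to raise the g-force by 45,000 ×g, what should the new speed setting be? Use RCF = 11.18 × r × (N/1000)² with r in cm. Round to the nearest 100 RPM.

r = 139 mm / 2 = 69.5 mm = 6.95 cm
Current RCF = 11.18 × 6.95 × (22.468)² = 11.18 × 6.95 × 504.811024 ≈ 39,224.3 × g
Target RCF = 39,224.3 + 45,000 = 84,224.3 × g
(N/1000)² = 84,224.3 / 77.701 = 1083.954
N = 1000 × √1083.954 ≈ 32,923.5

32900 RPM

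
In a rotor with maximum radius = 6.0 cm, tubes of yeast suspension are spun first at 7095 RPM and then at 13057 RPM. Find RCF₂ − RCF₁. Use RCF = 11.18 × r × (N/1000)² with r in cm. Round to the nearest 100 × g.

RCF₁ = 11.18 × 6 × (7.095)² = 11.18 × 6 × 50.339025 ≈ 3,376.7 × g
RCF₂ = 11.18 × 6 × (13.057)² = 11.18 × 6 × 170.485249 ≈ 11,436.2 × g
Increase = 11,436.2 − 3,376.7 = 8,059.5

≈ 8100 × g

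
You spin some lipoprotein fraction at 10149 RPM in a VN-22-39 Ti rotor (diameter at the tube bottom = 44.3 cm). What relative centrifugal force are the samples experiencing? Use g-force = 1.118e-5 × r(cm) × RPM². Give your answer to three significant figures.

RCF ≈ 25500 ×g

r = 44.3 / 2 = 22.15 cm
RCF = 1.118 × 10⁻⁵ × 22.15 × (10149)² = 1.118 × 10⁻⁵ × 22.15 × 103,002,201 ≈ 25,507.2 × g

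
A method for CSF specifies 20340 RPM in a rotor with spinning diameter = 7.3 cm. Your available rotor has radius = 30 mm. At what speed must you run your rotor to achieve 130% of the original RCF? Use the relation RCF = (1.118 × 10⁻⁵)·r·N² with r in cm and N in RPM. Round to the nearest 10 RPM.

Original rotor: r = 7.3 / 2 = 3.65 cm
RCF_original = 1.118 × 10⁻⁵ × 3.65 × (20340)² = 1.118 × 10⁻⁵ × 3.65 × 413,715,600 ≈ 16,882.5 × g
Target RCF = 1.3 × 16,882.5 ≈ 21,947.2 × g
Your rotor: r = 30 mm = 3.0 cm
21,947.2 = 1.118 × 10⁻⁵ × 3 × N²
N² = 21,947.2 / (3.354 × 10⁻⁵) = 654,358,974
N ≈ √654,358,974 ≈ 25,580.4

≈ 25580 RPM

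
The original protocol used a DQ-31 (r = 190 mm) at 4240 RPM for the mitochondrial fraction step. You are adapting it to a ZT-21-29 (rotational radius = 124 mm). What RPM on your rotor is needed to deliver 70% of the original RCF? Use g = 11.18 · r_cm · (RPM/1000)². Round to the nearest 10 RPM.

≈ 4390 RPM

Original rotor: r = 190 mm = 19.0 cm
RCF_original = 11.18 × 19 × (4.24)² = 11.18 × 19 × 17.9776 ≈ 3,818.8 × g
Target RCF = 0.7 × 3,818.8 ≈ 2,673.2 × g
Your rotor: r = 124 mm = 12.4 cm
2,673.2 = 11.18 × 12.4 × (N/1000)²
(N/1000)² = 2,673.2 / 138.632 = 19.28271
N = 1000 × √19.28271 ≈ 4,391.2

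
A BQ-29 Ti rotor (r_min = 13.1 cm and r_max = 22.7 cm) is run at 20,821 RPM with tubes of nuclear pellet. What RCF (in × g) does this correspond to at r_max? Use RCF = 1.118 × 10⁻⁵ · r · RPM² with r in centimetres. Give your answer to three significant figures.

RCF ≈ 110000 × g

Use r_max = 22.7 cm.
RCF = 1.118 × 10⁻⁵ × r × N²
RCF = 1.118 × 10⁻⁵ × 22.7 × (20821)² = 1.118 × 10⁻⁵ × 22.7 × 433,514,041 ≈ 110,019.8 × g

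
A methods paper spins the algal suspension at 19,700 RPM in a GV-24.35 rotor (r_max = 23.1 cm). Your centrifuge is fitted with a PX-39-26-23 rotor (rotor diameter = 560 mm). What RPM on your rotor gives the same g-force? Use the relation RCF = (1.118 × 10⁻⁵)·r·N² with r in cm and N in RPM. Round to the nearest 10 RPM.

RCF = 1.118 × 10⁻⁵ × r × N²
RCF_original = 1.118 × 10⁻⁵ × 23.1 × (19700)² = 1.118 × 10⁻⁵ × 23.1 × 388,090,000 ≈ 100,227.3 × g
Your rotor: r = 560 mm / 2 = 280 mm = 28 cm
100,227.3 = 1.118 × 10⁻⁵ × 28 × N²
N² = 100,227.3 / (31.304 × 10⁻⁵) = 320,174,099
N ≈ √320,174,099 ≈ 17,893.4

≈ 17890 RPM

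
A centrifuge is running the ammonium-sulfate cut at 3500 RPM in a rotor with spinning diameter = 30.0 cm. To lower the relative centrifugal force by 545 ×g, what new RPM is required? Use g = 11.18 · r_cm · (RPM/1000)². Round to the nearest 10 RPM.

3000 RPM

r = 30.0 / 2 = 15 cm
Current RCF = 11.18 × 15 × (3.5)² = 11.18 × 15 × 12.25 ≈ 2,054.3 × g
Target RCF = 2,054.3 − 545 = 1,509.3 × g
(N/1000)² = 1,509.3 / 167.7 = 9
N = 1000 × √9 ≈ 3,000.0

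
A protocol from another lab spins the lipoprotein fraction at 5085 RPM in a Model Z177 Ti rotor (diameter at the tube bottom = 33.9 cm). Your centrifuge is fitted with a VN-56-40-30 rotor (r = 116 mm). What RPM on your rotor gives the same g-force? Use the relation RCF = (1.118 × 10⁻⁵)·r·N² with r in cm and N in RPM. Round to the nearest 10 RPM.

Original rotor: r = 33.9 / 2 = 16.95 cm
RCF = 1.118 × 10⁻⁵ × r × N²
RCF_original = 1.118 × 10⁻⁵ × 16.95 × (5085)² = 1.118 × 10⁻⁵ × 16.95 × 25,857,225 ≈ 4,900 × g
Your rotor: r = 116 mm = 11.6 cm
4,900 = 1.118 × 10⁻⁵ × 11.6 × N²
N² = 4,900 / (12.9688 × 10⁻⁵) = 37,782,987
N ≈ √37,782,987 ≈ 6,146.8

6150 RPM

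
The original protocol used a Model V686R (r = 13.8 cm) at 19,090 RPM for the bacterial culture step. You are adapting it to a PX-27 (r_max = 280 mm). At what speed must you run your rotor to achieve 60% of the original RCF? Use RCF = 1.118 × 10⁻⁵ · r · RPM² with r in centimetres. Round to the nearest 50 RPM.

≈ 10400 RPM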